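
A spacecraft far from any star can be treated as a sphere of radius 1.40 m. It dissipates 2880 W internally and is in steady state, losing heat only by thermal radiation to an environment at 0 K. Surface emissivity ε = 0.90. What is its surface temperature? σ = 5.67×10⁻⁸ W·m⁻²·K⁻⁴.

T ≈ 219 K

Steady state: internal power = radiated power, P = εσA T⁴.
Radiating area A = 4πr² = 24.63 m².
T⁴ = P/(εσA) = 2880/(0.90·5.67×10⁻⁸·24.63) = 2.291×10⁹ K⁴.
T = (2.291×10⁹)^(1/4).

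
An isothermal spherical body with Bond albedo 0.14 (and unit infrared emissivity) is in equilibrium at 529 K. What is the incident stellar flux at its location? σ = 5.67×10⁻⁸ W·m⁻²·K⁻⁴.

(1−a)S·πr² = σ·4πr²·T⁴ ⇒ S = 4σT⁴/(1−a).
S = 4·5.67×10⁻⁸·7.831×10¹⁰/0.860.

S ≈ 20700 W/m²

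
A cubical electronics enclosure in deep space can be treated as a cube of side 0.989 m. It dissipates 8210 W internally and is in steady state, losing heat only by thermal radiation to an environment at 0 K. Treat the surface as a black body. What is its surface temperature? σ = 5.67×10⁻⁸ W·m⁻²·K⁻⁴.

Steady state: internal power = radiated power, P = εσA T⁴.
Radiating area A = 6L² = 5.869 m².
T⁴ = P/(εσA) = 8210/(1.0·5.67×10⁻⁸·5.869) = 2.467×10¹⁰ K⁴.
T = (2.467×10¹⁰)^(1/4).

T ≈ 396 K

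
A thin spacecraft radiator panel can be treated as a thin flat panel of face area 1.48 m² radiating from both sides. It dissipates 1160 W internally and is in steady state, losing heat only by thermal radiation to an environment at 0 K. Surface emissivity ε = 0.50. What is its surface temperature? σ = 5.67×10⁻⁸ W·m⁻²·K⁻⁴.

Steady state: internal power = radiated power, P = εσA T⁴.
Radiating area A = 2·1.48 = 2.960 m².
T⁴ = P/(εσA) = 1160/(0.50·5.67×10⁻⁸·2.960) = 1.382×10¹⁰ K⁴.
T = (1.382×10¹⁰)^(1/4).

T ≈ 343 K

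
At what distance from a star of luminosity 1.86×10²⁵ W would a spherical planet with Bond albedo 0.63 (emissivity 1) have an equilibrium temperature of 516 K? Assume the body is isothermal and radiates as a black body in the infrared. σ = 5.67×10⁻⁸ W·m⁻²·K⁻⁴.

For an isothermal black-emitting sphere, (1−a)S·πr² = σ·4πr²·T⁴ ⇒ S = 4σT⁴/(1−a).
S = 4·5.67×10⁻⁸·(516)⁴/0.370 = 43460 W/m².
Flux falls as S = L/(4πd²), so d = √(L/(4πS)) = √(1.86×10²⁵/(4π·43460)).

d ≈ 5.84×10⁹ m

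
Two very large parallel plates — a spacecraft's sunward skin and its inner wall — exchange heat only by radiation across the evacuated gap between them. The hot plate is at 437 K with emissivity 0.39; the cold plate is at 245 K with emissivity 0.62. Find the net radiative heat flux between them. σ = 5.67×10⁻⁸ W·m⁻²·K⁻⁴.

For two infinite grey parallel plates, q = σ(T₁⁴ − T₂⁴)/(1/ε₁ + 1/ε₂ − 1).
T₁⁴ − T₂⁴ = 3.647×10¹⁰ − 3.603×10⁹ = 3.287×10¹⁰ K⁴.
1/ε₁ + 1/ε₂ − 1 = 2.564 + 1.613 − 1 = 3.177.
q = 5.67×10⁻⁸ × 3.287×10¹⁰ / 3.177.

q ≈ 587 W/m²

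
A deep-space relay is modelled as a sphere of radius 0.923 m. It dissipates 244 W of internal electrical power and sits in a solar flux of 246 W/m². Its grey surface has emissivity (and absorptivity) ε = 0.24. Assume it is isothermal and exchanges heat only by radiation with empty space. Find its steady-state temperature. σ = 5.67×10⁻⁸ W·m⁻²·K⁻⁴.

At steady state, absorbed solar power + internal power = radiated power.
Absorbed: α·S·A_cross = 0.24·246·2.676 = 158.0 W (cross-section πr²).
Total input = 158.0 + 244 = 402.0 W.
Radiated: εσ·A_surf·T⁴ with A_surf = 4πr² = 10.71 m².
T⁴ = 402.0/(0.24·5.67×10⁻⁸·10.71) = 2.760×10⁹ K⁴.

T ≈ 229 K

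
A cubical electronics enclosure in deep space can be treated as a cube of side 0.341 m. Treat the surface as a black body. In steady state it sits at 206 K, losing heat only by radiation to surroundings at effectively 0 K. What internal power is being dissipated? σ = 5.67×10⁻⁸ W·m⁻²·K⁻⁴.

P ≈ 71.2 W

Steady state: P = εσA T⁴.
A = 6L² = 0.6977 m²; T⁴ = (206)⁴ = 1.801×10⁹ K⁴.
P = 1.0 × 5.67×10⁻⁸ × 0.6977 × 1.801×10⁹.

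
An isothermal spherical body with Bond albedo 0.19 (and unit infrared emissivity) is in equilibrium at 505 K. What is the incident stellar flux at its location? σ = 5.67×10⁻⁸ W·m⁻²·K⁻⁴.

(1−a)S·πr² = σ·4πr²·T⁴ ⇒ S = 4σT⁴/(1−a).
S = 4·5.67×10⁻⁸·6.504×10¹⁰/0.810.

S ≈ 18200 W/m²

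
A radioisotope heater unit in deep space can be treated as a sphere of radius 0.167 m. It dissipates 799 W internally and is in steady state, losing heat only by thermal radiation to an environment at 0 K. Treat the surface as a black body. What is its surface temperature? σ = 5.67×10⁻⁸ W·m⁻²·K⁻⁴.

T ≈ 448 K

Steady state: internal power = radiated power, P = εσA T⁴.
Radiating area A = 4πr² = 0.3505 m².
T⁴ = P/(εσA) = 799/(1.0·5.67×10⁻⁸·0.3505) = 4.021×10¹⁰ K⁴.
T = (4.021×10¹⁰)^(1/4).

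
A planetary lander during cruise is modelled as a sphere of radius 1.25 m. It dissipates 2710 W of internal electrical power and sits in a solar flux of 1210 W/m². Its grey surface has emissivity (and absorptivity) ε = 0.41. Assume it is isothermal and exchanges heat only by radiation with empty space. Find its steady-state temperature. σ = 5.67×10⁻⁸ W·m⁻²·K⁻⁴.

At steady state, absorbed solar power + internal power = radiated power.
Absorbed: α·S·A_cross = 0.41·1210·4.909 = 2435 W (cross-section πr²).
Total input = 2435 + 2710 = 5145 W.
Radiated: εσ·A_surf·T⁴ with A_surf = 4πr² = 19.63 m².
T⁴ = 5145/(0.41·5.67×10⁻⁸·19.63) = 1.127×10¹⁰ K⁴.

T ≈ 326 K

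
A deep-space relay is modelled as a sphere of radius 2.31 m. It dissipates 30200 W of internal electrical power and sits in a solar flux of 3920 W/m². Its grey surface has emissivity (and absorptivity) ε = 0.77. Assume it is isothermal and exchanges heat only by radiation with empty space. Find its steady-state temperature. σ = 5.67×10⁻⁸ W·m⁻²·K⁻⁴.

At steady state, absorbed solar power + internal power = radiated power.
Absorbed: α·S·A_cross = 0.77·3920·16.76 = 50600 W (cross-section πr²).
Total input = 50600 + 30200 = 80800 W.
Radiated: εσ·A_surf·T⁴ with A_surf = 4πr² = 67.06 m².
T⁴ = 80800/(0.77·5.67×10⁻⁸·67.06) = 2.760×10¹⁰ K⁴.

T ≈ 408 K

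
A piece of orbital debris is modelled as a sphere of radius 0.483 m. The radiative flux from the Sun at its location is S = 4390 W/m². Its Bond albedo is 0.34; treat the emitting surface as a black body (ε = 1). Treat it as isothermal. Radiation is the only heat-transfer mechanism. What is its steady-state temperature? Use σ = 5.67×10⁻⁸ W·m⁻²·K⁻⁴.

At equilibrium, absorbed power = emitted power.
Absorbing cross-section = πr² = 0.7329 m²; emitting surface = 4πr² = 2.932 m² (ratio 4).
(1−a)S·A_cross = εσ·A_surf·T⁴  ⇒  T⁴ = (1−a)S/(4σ).
T⁴ = 0.660·4390/(4·5.67×10⁻⁸) = 1.278×10¹⁰ K⁴.
T = (1.278×10¹⁰)^(1/4).

T ≈ 336 K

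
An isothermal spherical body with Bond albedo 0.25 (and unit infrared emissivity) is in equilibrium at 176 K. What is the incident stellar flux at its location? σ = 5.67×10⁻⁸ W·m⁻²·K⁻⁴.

S ≈ 290 W/m²

(1−a)S·πr² = σ·4πr²·T⁴ ⇒ S = 4σT⁴/(1−a).
S = 4·5.67×10⁻⁸·9.595×10⁸/0.750.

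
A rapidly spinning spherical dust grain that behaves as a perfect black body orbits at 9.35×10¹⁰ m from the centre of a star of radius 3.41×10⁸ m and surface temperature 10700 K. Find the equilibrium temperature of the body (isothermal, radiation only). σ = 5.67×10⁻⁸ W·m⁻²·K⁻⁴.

T ≈ 457 K

The star's surface emits σT_*⁴; at distance d the flux is S = σT_*⁴(R_*/d)².
S = 5.67×10⁻⁸·(10700)⁴·(3.41×10⁸/9.35×10¹⁰)² = 9886 W/m².
For an isothermal sphere T⁴ = (1−a)S/(4σ) = 4.359×10¹⁰ K⁴.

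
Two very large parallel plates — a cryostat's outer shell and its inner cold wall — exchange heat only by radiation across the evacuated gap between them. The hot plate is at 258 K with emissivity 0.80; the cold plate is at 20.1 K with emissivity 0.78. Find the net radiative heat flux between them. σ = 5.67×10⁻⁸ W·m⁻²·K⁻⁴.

q ≈ 164 W/m²

For two infinite grey parallel plates, q = σ(T₁⁴ − T₂⁴)/(1/ε₁ + 1/ε₂ − 1).
T₁⁴ − T₂⁴ = 4.431×10⁹ − 1.632×10⁵ = 4.431×10⁹ K⁴.
1/ε₁ + 1/ε₂ − 1 = 1.250 + 1.282 − 1 = 1.532.
q = 5.67×10⁻⁸ × 4.431×10⁹ / 1.532.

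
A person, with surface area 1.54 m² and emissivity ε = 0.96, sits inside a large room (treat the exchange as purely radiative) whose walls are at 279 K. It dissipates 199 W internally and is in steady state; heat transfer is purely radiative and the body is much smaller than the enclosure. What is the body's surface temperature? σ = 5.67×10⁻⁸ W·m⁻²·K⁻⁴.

T ≈ 303 K

For a small grey body in a large enclosure, net radiated power = εσA(T⁴ − T_w⁴).
Steady state: P = εσA(T⁴ − T_w⁴) with A = 1.54 m².
T⁴ = P/(εσA) + T_w⁴ = 199/(0.96·5.67×10⁻⁸·1.540) + (279)⁴
    = 2.374×10⁹ + 6.059×10⁹ = 8.433×10⁹ K⁴.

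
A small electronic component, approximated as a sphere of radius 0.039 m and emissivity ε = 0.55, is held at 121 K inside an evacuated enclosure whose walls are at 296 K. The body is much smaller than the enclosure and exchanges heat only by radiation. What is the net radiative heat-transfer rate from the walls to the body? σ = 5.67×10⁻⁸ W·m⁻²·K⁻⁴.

P_net ≈ 4.45 W

For a small grey body in a large enclosure: P_net = εσA(T_body⁴ − T_wall⁴).
A = 4πr² = 0.01911 m²; T_body⁴ − T_wall⁴ = 2.144×10⁸ − 7.677×10⁹ = -7.462×10⁹ K⁴.
|P_net| = 0.55·5.67×10⁻⁸·0.01911·7.462×10⁹.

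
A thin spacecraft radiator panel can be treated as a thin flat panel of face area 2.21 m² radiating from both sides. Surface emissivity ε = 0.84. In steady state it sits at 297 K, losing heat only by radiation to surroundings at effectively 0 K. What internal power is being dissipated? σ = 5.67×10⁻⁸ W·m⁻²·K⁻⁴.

P ≈ 1640 W

Steady state: P = εσA T⁴.
A = 2·2.21 = 4.420 m²; T⁴ = (297)⁴ = 7.781×10⁹ K⁴.
P = 0.84 × 5.67×10⁻⁸ × 4.420 × 7.781×10⁹.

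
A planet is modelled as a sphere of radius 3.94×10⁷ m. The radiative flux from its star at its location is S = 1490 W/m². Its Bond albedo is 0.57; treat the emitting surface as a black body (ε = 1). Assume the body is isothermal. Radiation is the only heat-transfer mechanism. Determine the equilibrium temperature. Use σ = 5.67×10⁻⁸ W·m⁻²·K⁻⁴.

At equilibrium, absorbed power = emitted power.
Absorbing cross-section = πr² = 4.877×10¹⁵ m²; emitting surface = 4πr² = 1.951×10¹⁶ m² (ratio 4).
(1−a)S·A_cross = εσ·A_surf·T⁴  ⇒  T⁴ = (1−a)S/(4σ).
T⁴ = 0.430·1490/(4·5.67×10⁻⁸) = 2.825×10⁹ K⁴.
T = (2.825×10⁹)^(1/4).

T ≈ 231 K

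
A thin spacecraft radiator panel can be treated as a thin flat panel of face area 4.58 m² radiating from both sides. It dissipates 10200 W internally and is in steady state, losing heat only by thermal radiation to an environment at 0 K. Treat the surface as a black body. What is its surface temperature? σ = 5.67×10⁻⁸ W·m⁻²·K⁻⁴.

T ≈ 374 K

Steady state: internal power = radiated power, P = εσA T⁴.
Radiating area A = 2·4.58 = 9.160 m².
T⁴ = P/(εσA) = 10200/(1.0·5.67×10⁻⁸·9.160) = 1.964×10¹⁰ K⁴.
T = (1.964×10¹⁰)^(1/4).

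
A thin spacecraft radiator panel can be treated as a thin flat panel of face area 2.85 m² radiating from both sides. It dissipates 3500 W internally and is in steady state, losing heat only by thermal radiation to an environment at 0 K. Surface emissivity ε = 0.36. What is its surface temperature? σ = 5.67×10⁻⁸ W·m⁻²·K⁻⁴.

T ≈ 416 K

Steady state: internal power = radiated power, P = εσA T⁴.
Radiating area A = 2·2.85 = 5.700 m².
T⁴ = P/(εσA) = 3500/(0.36·5.67×10⁻⁸·5.700) = 3.008×10¹⁰ K⁴.
T = (3.008×10¹⁰)^(1/4).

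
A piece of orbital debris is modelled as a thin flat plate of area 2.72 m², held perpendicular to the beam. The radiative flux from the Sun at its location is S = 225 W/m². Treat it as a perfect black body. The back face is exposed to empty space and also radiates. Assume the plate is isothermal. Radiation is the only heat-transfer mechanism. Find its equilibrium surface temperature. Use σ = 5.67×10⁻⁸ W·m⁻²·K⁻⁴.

T ≈ 211 K

At equilibrium, absorbed power = emitted power.
Absorbing cross-section = A = 2.720 m²; emitting surface = 2A = 5.440 m² (ratio 2).
S·A_cross = εσ·A_surf·T⁴  ⇒  T⁴ = S/(2σ).
T⁴ = 1.00·225/(2·5.67×10⁻⁸) = 1.984×10⁹ K⁴.
T = (1.984×10⁹)^(1/4).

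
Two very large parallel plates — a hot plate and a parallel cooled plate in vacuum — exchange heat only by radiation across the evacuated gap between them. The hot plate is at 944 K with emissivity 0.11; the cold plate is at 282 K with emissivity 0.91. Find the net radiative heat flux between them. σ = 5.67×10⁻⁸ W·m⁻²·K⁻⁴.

q ≈ 4860 W/m²

For two infinite grey parallel plates, q = σ(T₁⁴ − T₂⁴)/(1/ε₁ + 1/ε₂ − 1).
T₁⁴ − T₂⁴ = 7.941×10¹¹ − 6.324×10⁹ = 7.878×10¹¹ K⁴.
1/ε₁ + 1/ε₂ − 1 = 9.091 + 1.099 − 1 = 9.190.
q = 5.67×10⁻⁸ × 7.878×10¹¹ / 9.190.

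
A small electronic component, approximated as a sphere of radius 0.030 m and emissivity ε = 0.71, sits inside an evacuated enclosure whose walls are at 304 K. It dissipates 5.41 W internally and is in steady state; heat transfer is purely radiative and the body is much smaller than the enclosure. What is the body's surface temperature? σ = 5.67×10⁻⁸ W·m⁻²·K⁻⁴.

T ≈ 378 K

For a small grey body in a large enclosure, net radiated power = εσA(T⁴ − T_w⁴).
Steady state: P = εσA(T⁴ − T_w⁴) with A = 4πr² = 0.01131 m².
T⁴ = P/(εσA) + T_w⁴ = 5.41/(0.71·5.67×10⁻⁸·0.01131) + (304)⁴
    = 1.188×10¹⁰ + 8.541×10⁹ = 2.042×10¹⁰ K⁴.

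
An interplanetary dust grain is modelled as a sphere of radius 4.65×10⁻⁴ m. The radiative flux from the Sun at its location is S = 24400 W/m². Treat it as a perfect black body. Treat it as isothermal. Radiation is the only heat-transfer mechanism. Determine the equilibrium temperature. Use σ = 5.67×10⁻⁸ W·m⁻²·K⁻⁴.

At equilibrium, absorbed power = emitted power.
Absorbing cross-section = πr² = 6.793×10⁻⁷ m²; emitting surface = 4πr² = 2.717×10⁻⁶ m² (ratio 4).
S·A_cross = εσ·A_surf·T⁴  ⇒  T⁴ = S/(4σ).
T⁴ = 1.00·24400/(4·5.67×10⁻⁸) = 1.076×10¹¹ K⁴.
T = (1.076×10¹¹)^(1/4).

T ≈ 573 K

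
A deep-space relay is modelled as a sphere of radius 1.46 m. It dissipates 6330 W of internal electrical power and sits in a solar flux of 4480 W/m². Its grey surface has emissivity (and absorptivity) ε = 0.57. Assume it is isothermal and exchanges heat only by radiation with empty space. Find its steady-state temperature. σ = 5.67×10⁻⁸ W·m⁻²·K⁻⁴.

At steady state, absorbed solar power + internal power = radiated power.
Absorbed: α·S·A_cross = 0.57·4480·6.697 = 17100 W (cross-section πr²).
Total input = 17100 + 6330 = 23430 W.
Radiated: εσ·A_surf·T⁴ with A_surf = 4πr² = 26.79 m².
T⁴ = 23430/(0.57·5.67×10⁻⁸·26.79) = 2.706×10¹⁰ K⁴.

T ≈ 406 K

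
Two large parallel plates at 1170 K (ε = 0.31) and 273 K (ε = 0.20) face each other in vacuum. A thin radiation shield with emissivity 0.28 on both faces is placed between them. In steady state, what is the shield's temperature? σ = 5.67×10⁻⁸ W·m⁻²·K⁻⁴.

T_s ≈ 1020 K

In steady state the net flux on the hot side equals that on the cold side.
σ(T₁⁴−T_s⁴)/D₁ = σ(T_s⁴−T₂⁴)/D₂, with D₁ = 1/ε₁+1/ε_s−1 = 5.797, D₂ = 1/ε_s+1/ε₂−1 = 7.571.
Solve for T_s⁴: T_s⁴ = (D₂·T₁⁴ + D₁·T₂⁴)/(D₁+D₂) = 1.064×10¹² K⁴.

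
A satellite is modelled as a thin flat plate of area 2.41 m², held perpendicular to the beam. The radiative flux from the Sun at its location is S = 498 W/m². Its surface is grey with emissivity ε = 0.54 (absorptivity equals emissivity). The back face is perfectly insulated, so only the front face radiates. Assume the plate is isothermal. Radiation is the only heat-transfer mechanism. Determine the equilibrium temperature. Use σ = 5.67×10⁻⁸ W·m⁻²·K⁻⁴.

At equilibrium, absorbed power = emitted power.
Absorbing cross-section = A = 2.410 m²; emitting surface = A = 2.410 m² (ratio 1).
εS·A_cross = εσ·A_surf·T⁴  ⇒  T⁴ = S/(1σ)   (ε cancels).
T⁴ = 498/(1·5.67×10⁻⁸) = 8.783×10⁹ K⁴.
T = (8.783×10⁹)^(1/4).

T ≈ 306 K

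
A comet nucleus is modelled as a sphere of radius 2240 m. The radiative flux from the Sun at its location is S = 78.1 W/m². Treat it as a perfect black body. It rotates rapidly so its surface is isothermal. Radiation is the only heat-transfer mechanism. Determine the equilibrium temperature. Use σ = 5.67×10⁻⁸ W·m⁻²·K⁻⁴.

At equilibrium, absorbed power = emitted power.
Absorbing cross-section = πr² = 1.576×10⁷ m²; emitting surface = 4πr² = 6.305×10⁷ m² (ratio 4).
S·A_cross = εσ·A_surf·T⁴  ⇒  T⁴ = S/(4σ).
T⁴ = 1.00·78.1/(4·5.67×10⁻⁸) = 3.444×10⁸ K⁴.
T = (3.444×10⁸)^(1/4).

T ≈ 136 K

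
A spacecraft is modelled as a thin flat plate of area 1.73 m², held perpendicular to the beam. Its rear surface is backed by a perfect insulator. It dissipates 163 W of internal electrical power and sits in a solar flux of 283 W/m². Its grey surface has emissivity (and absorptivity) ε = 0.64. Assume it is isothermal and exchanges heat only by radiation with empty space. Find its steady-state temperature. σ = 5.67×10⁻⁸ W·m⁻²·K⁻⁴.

T ≈ 295 K

At steady state, absorbed solar power + internal power = radiated power.
Absorbed: α·S·A_cross = 0.64·283·1.730 = 313.3 W (cross-section A).
Total input = 313.3 + 163 = 476.3 W.
Radiated: εσ·A_surf·T⁴ with A_surf = A = 1.730 m².
T⁴ = 476.3/(0.64·5.67×10⁻⁸·1.730) = 7.588×10⁹ K⁴.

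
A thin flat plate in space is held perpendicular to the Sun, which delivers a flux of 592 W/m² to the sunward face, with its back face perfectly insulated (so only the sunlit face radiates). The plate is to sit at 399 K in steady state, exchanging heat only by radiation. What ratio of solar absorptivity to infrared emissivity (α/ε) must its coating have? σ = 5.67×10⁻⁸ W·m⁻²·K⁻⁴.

α/ε ≈ 2.43

Balance: αS·A = εσ·1A·T⁴ ⇒ α/ε = σT⁴/S.
α/ε = 5.67×10⁻⁸·(399)⁴/592 = 5.67×10⁻⁸·2.534×10¹⁰/592.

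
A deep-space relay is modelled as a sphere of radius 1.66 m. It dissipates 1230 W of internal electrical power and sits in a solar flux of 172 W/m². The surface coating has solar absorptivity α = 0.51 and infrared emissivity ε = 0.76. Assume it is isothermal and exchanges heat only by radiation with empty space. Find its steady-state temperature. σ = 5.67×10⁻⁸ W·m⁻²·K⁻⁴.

At steady state, absorbed solar power + internal power = radiated power.
Absorbed: α·S·A_cross = 0.51·172·8.657 = 759.4 W (cross-section πr²).
Total input = 759.4 + 1230 = 1989 W.
Radiated: εσ·A_surf·T⁴ with A_surf = 4πr² = 34.63 m².
T⁴ = 1989/(0.76·5.67×10⁻⁸·34.63) = 1.333×10⁹ K⁴.

T ≈ 191 K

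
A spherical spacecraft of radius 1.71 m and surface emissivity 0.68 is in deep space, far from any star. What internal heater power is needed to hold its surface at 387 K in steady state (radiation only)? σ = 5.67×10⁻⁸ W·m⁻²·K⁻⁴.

P = εσ·4πr²·T⁴.
4πr² = 36.75 m²; T⁴ = 2.243×10¹⁰ K⁴.
P = 0.68·5.67×10⁻⁸·36.75·2.243×10¹⁰.

P ≈ 31800 W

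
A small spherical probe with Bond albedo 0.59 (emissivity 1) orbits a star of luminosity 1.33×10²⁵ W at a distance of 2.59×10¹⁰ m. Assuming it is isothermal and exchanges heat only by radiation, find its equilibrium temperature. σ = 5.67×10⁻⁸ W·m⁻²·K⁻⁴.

T ≈ 231 K

First find the stellar flux at distance d: S = L/(4πd²) = 1.33×10²⁵/(4π·(2.59×10¹⁰)²) = 1578 W/m².
For an isothermal sphere, absorbed (1−a)S·πr² = emitted σ·4πr²·T⁴, so T⁴ = (1−a)S/(4σ).
T⁴ = 0.410·1578/(4·5.67×10⁻⁸) = 2.852×10⁹ K⁴.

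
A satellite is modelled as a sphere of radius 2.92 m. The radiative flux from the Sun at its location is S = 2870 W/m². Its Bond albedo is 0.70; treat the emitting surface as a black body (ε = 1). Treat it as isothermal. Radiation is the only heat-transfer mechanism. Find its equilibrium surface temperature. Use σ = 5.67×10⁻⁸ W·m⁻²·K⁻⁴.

At equilibrium, absorbed power = emitted power.
Absorbing cross-section = πr² = 26.79 m²; emitting surface = 4πr² = 107.1 m² (ratio 4).
(1−a)S·A_cross = εσ·A_surf·T⁴  ⇒  T⁴ = (1−a)S/(4σ).
T⁴ = 0.300·2870/(4·5.67×10⁻⁸) = 3.796×10⁹ K⁴.
T = (3.796×10⁹)^(1/4).

T ≈ 248 K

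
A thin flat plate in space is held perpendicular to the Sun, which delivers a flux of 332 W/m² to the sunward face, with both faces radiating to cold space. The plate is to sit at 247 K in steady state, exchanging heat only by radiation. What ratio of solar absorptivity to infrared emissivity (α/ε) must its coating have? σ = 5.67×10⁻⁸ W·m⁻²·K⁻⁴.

α/ε ≈ 1.27

Balance: αS·A = εσ·2A·T⁴ ⇒ α/ε = 2σT⁴/S.
α/ε = 2·5.67×10⁻⁸·(247)⁴/332 = 2·5.67×10⁻⁸·3.722×10⁹/332.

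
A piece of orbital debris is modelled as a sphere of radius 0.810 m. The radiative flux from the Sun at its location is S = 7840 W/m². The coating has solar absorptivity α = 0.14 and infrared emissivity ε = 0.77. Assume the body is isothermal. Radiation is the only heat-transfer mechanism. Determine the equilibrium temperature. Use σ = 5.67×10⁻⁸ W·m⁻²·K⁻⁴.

At equilibrium, absorbed power = emitted power.
Absorbing cross-section = πr² = 2.061 m²; emitting surface = 4πr² = 8.245 m² (ratio 4).
αS·A_cross = εσ·A_surf·T⁴  ⇒  T⁴ = αS/(ε·4σ).
T⁴ = 0.140·7840/(0.77·4·5.67×10⁻⁸) = 6.285×10⁹ K⁴.
T = (6.285×10⁹)^(1/4).

T ≈ 282 K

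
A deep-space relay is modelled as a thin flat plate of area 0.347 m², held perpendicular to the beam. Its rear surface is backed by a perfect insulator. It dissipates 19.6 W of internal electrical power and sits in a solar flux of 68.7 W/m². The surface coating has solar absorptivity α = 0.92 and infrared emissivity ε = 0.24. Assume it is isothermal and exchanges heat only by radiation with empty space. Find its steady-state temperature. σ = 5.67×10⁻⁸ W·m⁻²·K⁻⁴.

At steady state, absorbed solar power + internal power = radiated power.
Absorbed: α·S·A_cross = 0.92·68.7·0.3470 = 21.93 W (cross-section A).
Total input = 21.93 + 19.6 = 41.53 W.
Radiated: εσ·A_surf·T⁴ with A_surf = A = 0.3470 m².
T⁴ = 41.53/(0.24·5.67×10⁻⁸·0.3470) = 8.795×10⁹ K⁴.

T ≈ 306 K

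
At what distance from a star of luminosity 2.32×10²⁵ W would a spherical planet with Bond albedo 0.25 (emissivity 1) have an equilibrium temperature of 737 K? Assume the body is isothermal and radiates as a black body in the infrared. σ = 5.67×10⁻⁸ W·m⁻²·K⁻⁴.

d ≈ 4.55×10⁹ m

For an isothermal black-emitting sphere, (1−a)S·πr² = σ·4πr²·T⁴ ⇒ S = 4σT⁴/(1−a).
S = 4·5.67×10⁻⁸·(737)⁴/0.750 = 89220 W/m².
Flux falls as S = L/(4πd²), so d = √(L/(4πS)) = √(2.32×10²⁵/(4π·89220)).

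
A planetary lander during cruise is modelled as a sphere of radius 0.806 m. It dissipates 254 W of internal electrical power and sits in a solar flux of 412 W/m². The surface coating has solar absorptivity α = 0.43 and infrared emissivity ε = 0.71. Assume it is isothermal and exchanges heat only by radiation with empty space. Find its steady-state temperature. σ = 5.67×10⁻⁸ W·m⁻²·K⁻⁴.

T ≈ 208 K

At steady state, absorbed solar power + internal power = radiated power.
Absorbed: α·S·A_cross = 0.43·412·2.041 = 361.6 W (cross-section πr²).
Total input = 361.6 + 254 = 615.6 W.
Radiated: εσ·A_surf·T⁴ with A_surf = 4πr² = 8.164 m².
T⁴ = 615.6/(0.71·5.67×10⁻⁸·8.164) = 1.873×10⁹ K⁴.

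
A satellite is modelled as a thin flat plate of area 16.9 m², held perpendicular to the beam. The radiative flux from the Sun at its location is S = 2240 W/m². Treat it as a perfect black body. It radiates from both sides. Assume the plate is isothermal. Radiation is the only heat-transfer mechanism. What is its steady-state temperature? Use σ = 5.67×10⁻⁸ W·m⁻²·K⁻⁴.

T ≈ 375 K

At equilibrium, absorbed power = emitted power.
Absorbing cross-section = A = 16.90 m²; emitting surface = 2A = 33.80 m² (ratio 2).
S·A_cross = εσ·A_surf·T⁴  ⇒  T⁴ = S/(2σ).
T⁴ = 1.00·2240/(2·5.67×10⁻⁸) = 1.975×10¹⁰ K⁴.
T = (1.975×10¹⁰)^(1/4).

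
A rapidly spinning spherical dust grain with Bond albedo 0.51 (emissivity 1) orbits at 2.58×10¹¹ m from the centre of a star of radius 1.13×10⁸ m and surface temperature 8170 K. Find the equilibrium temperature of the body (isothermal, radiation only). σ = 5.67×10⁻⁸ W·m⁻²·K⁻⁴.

T ≈ 101 K

The star's surface emits σT_*⁴; at distance d the flux is S = σT_*⁴(R_*/d)².
S = 5.67×10⁻⁸·(8170)⁴·(1.13×10⁸/2.58×10¹¹)² = 48.46 W/m².
For an isothermal sphere T⁴ = (1−a)S/(4σ) = 1.047×10⁸ K⁴.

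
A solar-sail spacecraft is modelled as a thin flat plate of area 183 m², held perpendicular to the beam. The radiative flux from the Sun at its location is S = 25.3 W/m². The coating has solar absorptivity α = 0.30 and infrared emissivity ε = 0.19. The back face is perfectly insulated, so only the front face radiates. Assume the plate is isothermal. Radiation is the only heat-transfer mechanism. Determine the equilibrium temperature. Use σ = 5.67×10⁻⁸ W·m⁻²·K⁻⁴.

At equilibrium, absorbed power = emitted power.
Absorbing cross-section = A = 183.0 m²; emitting surface = A = 183.0 m² (ratio 1).
αS·A_cross = εσ·A_surf·T⁴  ⇒  T⁴ = αS/(ε·1σ).
T⁴ = 0.300·25.3/(0.19·1·5.67×10⁻⁸) = 7.045×10⁸ K⁴.
T = (7.045×10⁸)^(1/4).

T ≈ 163 K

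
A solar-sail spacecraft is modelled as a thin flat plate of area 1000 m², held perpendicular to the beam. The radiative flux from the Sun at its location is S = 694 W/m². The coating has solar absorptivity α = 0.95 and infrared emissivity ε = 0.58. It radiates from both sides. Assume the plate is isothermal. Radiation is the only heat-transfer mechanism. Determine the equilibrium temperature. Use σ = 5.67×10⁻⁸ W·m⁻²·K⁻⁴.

T ≈ 316 K

At equilibrium, absorbed power = emitted power.
Absorbing cross-section = A = 1000 m²; emitting surface = 2A = 2000 m² (ratio 2).
αS·A_cross = εσ·A_surf·T⁴  ⇒  T⁴ = αS/(ε·2σ).
T⁴ = 0.950·694/(0.58·2·5.67×10⁻⁸) = 1.002×10¹⁰ K⁴.
T = (1.002×10¹⁰)^(1/4).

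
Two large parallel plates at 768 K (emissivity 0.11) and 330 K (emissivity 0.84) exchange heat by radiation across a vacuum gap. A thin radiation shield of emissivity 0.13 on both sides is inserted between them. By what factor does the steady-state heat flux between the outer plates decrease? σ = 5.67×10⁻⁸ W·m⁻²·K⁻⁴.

Without shield: q₀ = σΔ(T⁴)/(1/ε₁+1/ε₂−1) with denominator 9.281.
With shield the two gaps are in series; the resistances add: (1/ε₁+1/ε_s−1)+(1/ε_s+1/ε₂−1) = 15.78+7.883 = 23.67.
Heat-flux ratio q₀/q = 23.67/9.281.

factor ≈ 2.55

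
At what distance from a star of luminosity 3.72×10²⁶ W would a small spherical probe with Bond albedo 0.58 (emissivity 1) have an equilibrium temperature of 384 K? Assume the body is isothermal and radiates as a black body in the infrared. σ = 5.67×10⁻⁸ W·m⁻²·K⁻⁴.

For an isothermal black-emitting sphere, (1−a)S·πr² = σ·4πr²·T⁴ ⇒ S = 4σT⁴/(1−a).
S = 4·5.67×10⁻⁸·(384)⁴/0.420 = 11740 W/m².
Flux falls as S = L/(4πd²), so d = √(L/(4πS)) = √(3.72×10²⁶/(4π·11740)).

d ≈ 5.02×10¹⁰ m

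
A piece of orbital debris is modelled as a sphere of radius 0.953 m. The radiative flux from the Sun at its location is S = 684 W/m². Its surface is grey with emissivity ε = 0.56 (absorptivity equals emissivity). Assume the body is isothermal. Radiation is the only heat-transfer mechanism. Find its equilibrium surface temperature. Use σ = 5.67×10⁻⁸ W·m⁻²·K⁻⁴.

At equilibrium, absorbed power = emitted power.
Absorbing cross-section = πr² = 2.853 m²; emitting surface = 4πr² = 11.41 m² (ratio 4).
εS·A_cross = εσ·A_surf·T⁴  ⇒  T⁴ = S/(4σ)   (ε cancels).
T⁴ = 684/(4·5.67×10⁻⁸) = 3.016×10⁹ K⁴.
T = (3.016×10⁹)^(1/4).

T ≈ 234 K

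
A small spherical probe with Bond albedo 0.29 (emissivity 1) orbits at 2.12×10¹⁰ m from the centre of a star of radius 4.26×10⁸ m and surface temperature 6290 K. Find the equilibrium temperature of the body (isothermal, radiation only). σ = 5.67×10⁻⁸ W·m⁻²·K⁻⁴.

T ≈ 579 K

The star's surface emits σT_*⁴; at distance d the flux is S = σT_*⁴(R_*/d)².
S = 5.67×10⁻⁸·(6290)⁴·(4.26×10⁸/2.12×10¹⁰)² = 35840 W/m².
For an isothermal sphere T⁴ = (1−a)S/(4σ) = 1.122×10¹¹ K⁴.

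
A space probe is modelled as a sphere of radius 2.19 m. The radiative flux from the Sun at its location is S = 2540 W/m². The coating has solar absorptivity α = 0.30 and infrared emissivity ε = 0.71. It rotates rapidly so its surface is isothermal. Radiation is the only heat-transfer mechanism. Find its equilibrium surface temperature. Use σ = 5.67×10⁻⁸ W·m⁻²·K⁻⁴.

T ≈ 262 K

At equilibrium, absorbed power = emitted power.
Absorbing cross-section = πr² = 15.07 m²; emitting surface = 4πr² = 60.27 m² (ratio 4).
αS·A_cross = εσ·A_surf·T⁴  ⇒  T⁴ = αS/(ε·4σ).
T⁴ = 0.300·2540/(0.71·4·5.67×10⁻⁸) = 4.732×10⁹ K⁴.
T = (4.732×10⁹)^(1/4).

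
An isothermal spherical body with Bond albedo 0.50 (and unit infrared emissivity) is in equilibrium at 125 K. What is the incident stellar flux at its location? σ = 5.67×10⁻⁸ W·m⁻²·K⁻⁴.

(1−a)S·πr² = σ·4πr²·T⁴ ⇒ S = 4σT⁴/(1−a).
S = 4·5.67×10⁻⁸·2.441×10⁸/0.500.

S ≈ 111 W/m²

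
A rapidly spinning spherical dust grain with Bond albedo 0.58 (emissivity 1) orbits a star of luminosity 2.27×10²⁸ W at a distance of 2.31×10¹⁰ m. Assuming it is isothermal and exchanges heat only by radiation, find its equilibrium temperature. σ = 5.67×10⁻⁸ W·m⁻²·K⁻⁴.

T ≈ 1580 K

First find the stellar flux at distance d: S = L/(4πd²) = 2.27×10²⁸/(4π·(2.31×10¹⁰)²) = 3.385×10⁶ W/m².
For an isothermal sphere, absorbed (1−a)S·πr² = emitted σ·4πr²·T⁴, so T⁴ = (1−a)S/(4σ).
T⁴ = 0.420·3.385×10⁶/(4·5.67×10⁻⁸) = 6.269×10¹² K⁴.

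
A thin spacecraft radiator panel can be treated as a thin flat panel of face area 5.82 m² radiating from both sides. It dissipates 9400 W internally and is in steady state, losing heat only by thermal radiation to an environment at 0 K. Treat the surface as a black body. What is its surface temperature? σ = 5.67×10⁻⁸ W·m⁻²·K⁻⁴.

T ≈ 345 K

Steady state: internal power = radiated power, P = εσA T⁴.
Radiating area A = 2·5.82 = 11.64 m².
T⁴ = P/(εσA) = 9400/(1.0·5.67×10⁻⁸·11.64) = 1.424×10¹⁰ K⁴.
T = (1.424×10¹⁰)^(1/4).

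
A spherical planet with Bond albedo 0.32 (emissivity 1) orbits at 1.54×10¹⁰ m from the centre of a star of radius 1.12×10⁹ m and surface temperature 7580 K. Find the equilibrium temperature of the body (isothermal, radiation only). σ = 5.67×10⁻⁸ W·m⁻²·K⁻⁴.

The star's surface emits σT_*⁴; at distance d the flux is S = σT_*⁴(R_*/d)².
S = 5.67×10⁻⁸·(7580)⁴·(1.12×10⁹/1.54×10¹⁰)² = 9.900×10⁵ W/m².
For an isothermal sphere T⁴ = (1−a)S/(4σ) = 2.968×10¹² K⁴.

T ≈ 1310 K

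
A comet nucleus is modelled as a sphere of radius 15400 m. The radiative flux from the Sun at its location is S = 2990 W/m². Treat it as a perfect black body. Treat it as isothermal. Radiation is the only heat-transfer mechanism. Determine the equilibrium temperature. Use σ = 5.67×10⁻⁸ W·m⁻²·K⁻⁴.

At equilibrium, absorbed power = emitted power.
Absorbing cross-section = πr² = 7.451×10⁸ m²; emitting surface = 4πr² = 2.980×10⁹ m² (ratio 4).
S·A_cross = εσ·A_surf·T⁴  ⇒  T⁴ = S/(4σ).
T⁴ = 1.00·2990/(4·5.67×10⁻⁸) = 1.318×10¹⁰ K⁴.
T = (1.318×10¹⁰)^(1/4).

T ≈ 339 K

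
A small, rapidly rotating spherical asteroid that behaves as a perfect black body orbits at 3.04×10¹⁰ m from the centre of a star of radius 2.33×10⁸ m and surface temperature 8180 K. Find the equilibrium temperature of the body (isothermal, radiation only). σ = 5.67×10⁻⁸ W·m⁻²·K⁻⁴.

T ≈ 506 K

The star's surface emits σT_*⁴; at distance d the flux is S = σT_*⁴(R_*/d)².
S = 5.67×10⁻⁸·(8180)⁴·(2.33×10⁸/3.04×10¹⁰)² = 14910 W/m².
For an isothermal sphere T⁴ = (1−a)S/(4σ) = 6.575×10¹⁰ K⁴.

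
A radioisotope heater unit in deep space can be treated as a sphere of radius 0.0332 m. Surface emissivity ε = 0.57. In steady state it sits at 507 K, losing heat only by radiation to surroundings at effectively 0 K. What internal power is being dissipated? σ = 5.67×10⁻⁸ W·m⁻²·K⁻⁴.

P ≈ 29.6 W

Steady state: P = εσA T⁴.
A = 4πr² = 0.01385 m²; T⁴ = (507)⁴ = 6.607×10¹⁰ K⁴.
P = 0.57 × 5.67×10⁻⁸ × 0.01385 × 6.607×10¹⁰.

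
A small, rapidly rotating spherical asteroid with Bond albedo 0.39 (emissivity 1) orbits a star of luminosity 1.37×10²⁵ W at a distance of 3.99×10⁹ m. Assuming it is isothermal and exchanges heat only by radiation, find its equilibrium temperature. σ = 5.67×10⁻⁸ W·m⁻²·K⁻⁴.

First find the stellar flux at distance d: S = L/(4πd²) = 1.37×10²⁵/(4π·(3.99×10⁹)²) = 68480 W/m².
For an isothermal sphere, absorbed (1−a)S·πr² = emitted σ·4πr²·T⁴, so T⁴ = (1−a)S/(4σ).
T⁴ = 0.610·68480/(4·5.67×10⁻⁸) = 1.842×10¹¹ K⁴.

T ≈ 655 K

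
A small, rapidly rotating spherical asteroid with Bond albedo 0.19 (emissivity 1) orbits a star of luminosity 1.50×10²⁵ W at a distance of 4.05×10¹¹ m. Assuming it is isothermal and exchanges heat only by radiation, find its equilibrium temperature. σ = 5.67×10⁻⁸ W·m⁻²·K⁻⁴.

First find the stellar flux at distance d: S = L/(4πd²) = 1.50×10²⁵/(4π·(4.05×10¹¹)²) = 7.277 W/m².
For an isothermal sphere, absorbed (1−a)S·πr² = emitted σ·4πr²·T⁴, so T⁴ = (1−a)S/(4σ).
T⁴ = 0.810·7.277/(4·5.67×10⁻⁸) = 2.599×10⁷ K⁴.

T ≈ 71.4 K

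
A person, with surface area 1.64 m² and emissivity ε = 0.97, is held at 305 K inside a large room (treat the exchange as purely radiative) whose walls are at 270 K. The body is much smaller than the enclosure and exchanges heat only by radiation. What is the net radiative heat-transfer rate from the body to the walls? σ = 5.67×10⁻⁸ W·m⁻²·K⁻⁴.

P_net ≈ 301 W

For a small grey body in a large enclosure: P_net = εσA(T_body⁴ − T_wall⁴).
A = 1.64 m²; T_body⁴ − T_wall⁴ = 8.654×10⁹ − 5.314×10⁹ = 3.339×10⁹ K⁴.
|P_net| = 0.97·5.67×10⁻⁸·1.640·3.339×10⁹.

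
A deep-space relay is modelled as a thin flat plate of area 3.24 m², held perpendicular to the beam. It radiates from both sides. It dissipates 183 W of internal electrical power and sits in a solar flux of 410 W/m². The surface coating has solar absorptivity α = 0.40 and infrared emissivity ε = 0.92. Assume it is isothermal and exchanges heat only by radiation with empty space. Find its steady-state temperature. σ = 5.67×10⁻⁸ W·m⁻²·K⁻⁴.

At steady state, absorbed solar power + internal power = radiated power.
Absorbed: α·S·A_cross = 0.40·410·3.240 = 531.4 W (cross-section A).
Total input = 531.4 + 183 = 714.4 W.
Radiated: εσ·A_surf·T⁴ with A_surf = 2A = 6.480 m².
T⁴ = 714.4/(0.92·5.67×10⁻⁸·6.480) = 2.113×10⁹ K⁴.

T ≈ 214 K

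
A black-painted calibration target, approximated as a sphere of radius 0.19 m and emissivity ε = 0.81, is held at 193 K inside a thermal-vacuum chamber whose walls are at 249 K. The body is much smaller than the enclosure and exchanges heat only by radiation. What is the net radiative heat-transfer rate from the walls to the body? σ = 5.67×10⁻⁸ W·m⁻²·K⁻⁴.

For a small grey body in a large enclosure: P_net = εσA(T_body⁴ − T_wall⁴).
A = 4πr² = 0.4536 m²; T_body⁴ − T_wall⁴ = 1.387×10⁹ − 3.844×10⁹ = -2.457×10⁹ K⁴.
|P_net| = 0.81·5.67×10⁻⁸·0.4536·2.457×10⁹.

P_net ≈ 51.2 W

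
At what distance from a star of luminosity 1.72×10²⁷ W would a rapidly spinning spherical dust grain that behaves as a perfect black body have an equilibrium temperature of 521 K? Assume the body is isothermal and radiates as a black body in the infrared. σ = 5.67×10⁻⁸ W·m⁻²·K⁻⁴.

For an isothermal black-emitting sphere, (1−a)S·πr² = σ·4πr²·T⁴ ⇒ S = 4σT⁴/(1−a).
S = 4·5.67×10⁻⁸·(521)⁴/1.00 = 16710 W/m².
Flux falls as S = L/(4πd²), so d = √(L/(4πS)) = √(1.72×10²⁷/(4π·16710)).

d ≈ 9.05×10¹⁰ m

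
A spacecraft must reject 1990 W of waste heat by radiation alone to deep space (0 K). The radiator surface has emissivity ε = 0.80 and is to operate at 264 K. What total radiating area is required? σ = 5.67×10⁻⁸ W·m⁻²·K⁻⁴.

A ≈ 9.03 m²

P = εσA T⁴ ⇒ A = P/(εσT⁴).
T⁴ = 4.858×10⁹ K⁴.
A = 1990/(0.80 × 5.67×10⁻⁸ × 4.858×10⁹).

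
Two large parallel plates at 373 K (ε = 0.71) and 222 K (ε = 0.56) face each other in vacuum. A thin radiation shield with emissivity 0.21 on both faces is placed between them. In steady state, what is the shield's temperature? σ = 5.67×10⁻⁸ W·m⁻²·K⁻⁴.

In steady state the net flux on the hot side equals that on the cold side.
σ(T₁⁴−T_s⁴)/D₁ = σ(T_s⁴−T₂⁴)/D₂, with D₁ = 1/ε₁+1/ε_s−1 = 5.170, D₂ = 1/ε_s+1/ε₂−1 = 5.548.
Solve for T_s⁴: T_s⁴ = (D₂·T₁⁴ + D₁·T₂⁴)/(D₁+D₂) = 1.119×10¹⁰ K⁴.

T_s ≈ 325 K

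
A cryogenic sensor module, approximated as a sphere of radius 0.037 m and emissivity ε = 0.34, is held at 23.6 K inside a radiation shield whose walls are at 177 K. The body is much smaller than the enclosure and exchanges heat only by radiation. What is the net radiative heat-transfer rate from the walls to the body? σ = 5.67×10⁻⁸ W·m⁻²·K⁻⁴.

For a small grey body in a large enclosure: P_net = εσA(T_body⁴ − T_wall⁴).
A = 4πr² = 0.01720 m²; T_body⁴ − T_wall⁴ = 3.102×10⁵ − 9.815×10⁸ = -9.812×10⁸ K⁴.
|P_net| = 0.34·5.67×10⁻⁸·0.01720·9.812×10⁸.

P_net ≈ 0.325 W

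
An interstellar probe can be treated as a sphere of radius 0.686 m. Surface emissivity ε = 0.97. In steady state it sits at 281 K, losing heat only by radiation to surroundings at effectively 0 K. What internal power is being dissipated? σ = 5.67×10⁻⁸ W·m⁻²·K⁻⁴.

P ≈ 2030 W

Steady state: P = εσA T⁴.
A = 4πr² = 5.914 m²; T⁴ = (281)⁴ = 6.235×10⁹ K⁴.
P = 0.97 × 5.67×10⁻⁸ × 5.914 × 6.235×10⁹.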